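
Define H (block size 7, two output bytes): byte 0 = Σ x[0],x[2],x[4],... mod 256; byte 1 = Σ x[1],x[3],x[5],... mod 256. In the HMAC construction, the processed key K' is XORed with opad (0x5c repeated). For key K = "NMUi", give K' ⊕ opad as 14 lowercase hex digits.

121109355c5c5c

Key "NMUi" = 4e 4d 55 69 is 4 bytes ≤ B = 7; zero-pad to 7 bytes: K' = 4e 4d 55 69 00 00 00.
XOR each byte with 0x5c: 4e⊕5c=12, 4d⊕5c=11, 55⊕5c=09, 69⊕5c=35, 00⊕5c=5c, 00⊕5c=5c, 00⊕5c=5c.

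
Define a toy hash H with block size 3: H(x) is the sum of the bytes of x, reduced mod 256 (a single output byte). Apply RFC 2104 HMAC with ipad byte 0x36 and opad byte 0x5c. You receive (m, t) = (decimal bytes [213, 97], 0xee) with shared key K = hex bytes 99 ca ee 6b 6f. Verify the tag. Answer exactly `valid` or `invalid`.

valid

Key hex bytes 99 ca ee 6b 6f is 5 bytes > B = 3, so hash it first: H(key) = 2b, then zero-pad to 3 bytes: K' = 2b 00 00.
K' ⊕ ipad = 1d 36 36; K' ⊕ opad = 77 5c 5c.
Inner hash: sum = 29+54+54+213+97 = 447; mod 256 = 191 → bf.
Outer hash (recomputed tag): sum = 119+92+92+191 = 494; mod 256 = 238 → ee.
Recomputed tag = ee; claimed = ee → match.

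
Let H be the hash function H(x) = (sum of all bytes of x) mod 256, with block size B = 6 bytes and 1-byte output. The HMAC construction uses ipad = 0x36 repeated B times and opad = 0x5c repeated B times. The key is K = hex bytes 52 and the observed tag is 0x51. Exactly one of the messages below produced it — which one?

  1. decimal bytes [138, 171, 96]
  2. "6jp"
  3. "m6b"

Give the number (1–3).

3

Key hex bytes 52 is 1 byte ≤ B = 6; zero-pad to 6 bytes: K' = 52 00 00 00 00 00.
K' ⊕ ipad = 64 36 36 36 36 36; K' ⊕ opad = 0e 5c 5c 5c 5c 5c.
m1: inner = H(64 36 36 36 36 36 8a ab 60) = 07; tag = H(0e 5c 5c 5c 5c 5c 07) = e1
m2: inner = H(64 36 36 36 36 36 36 6a 70) = 82; tag = H(0e 5c 5c 5c 5c 5c 82) = 5c
m3: inner = H(64 36 36 36 36 36 6d 36 62) = 77; tag = H(0e 5c 5c 5c 5c 5c 77) = 51 ← matches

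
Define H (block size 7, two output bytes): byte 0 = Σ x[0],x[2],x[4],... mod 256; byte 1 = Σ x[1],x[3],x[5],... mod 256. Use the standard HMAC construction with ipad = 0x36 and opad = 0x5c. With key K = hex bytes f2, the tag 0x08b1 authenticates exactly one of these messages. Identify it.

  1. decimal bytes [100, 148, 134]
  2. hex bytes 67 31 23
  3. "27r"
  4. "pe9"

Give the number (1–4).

Key hex bytes f2 is 1 byte ≤ B = 7; zero-pad to 7 bytes: K' = f2 00 00 00 00 00 00.
K' ⊕ ipad = c4 36 36 36 36 36 36; K' ⊕ opad = ae 5c 5c 5c 5c 5c 5c.
m1: inner = H(c4 36 36 36 36 36 36 64 94 86) = fa 8c; tag = H(ae 5c 5c 5c 5c 5c 5c fa 8c) = 4e0e
m2: inner = H(c4 36 36 36 36 36 36 67 31 23) = 97 2c; tag = H(ae 5c 5c 5c 5c 5c 5c 97 2c) = eeab
m3: inner = H(c4 36 36 36 36 36 36 32 37 72) = 9d 46; tag = H(ae 5c 5c 5c 5c 5c 5c 9d 46) = 08b1 ← matches
m4: inner = H(c4 36 36 36 36 36 36 70 65 39) = cb 4b; tag = H(ae 5c 5c 5c 5c 5c 5c cb 4b) = 0ddf

3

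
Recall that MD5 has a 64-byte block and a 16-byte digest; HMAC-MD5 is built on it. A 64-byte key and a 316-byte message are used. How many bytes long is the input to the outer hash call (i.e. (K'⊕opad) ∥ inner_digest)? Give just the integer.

80

Key is 64 ≤ 64 bytes, zero-padded: |K'| = 64.
Outer input = (K'⊕opad) ∥ H(inner) → 64 + 16 = 80 bytes.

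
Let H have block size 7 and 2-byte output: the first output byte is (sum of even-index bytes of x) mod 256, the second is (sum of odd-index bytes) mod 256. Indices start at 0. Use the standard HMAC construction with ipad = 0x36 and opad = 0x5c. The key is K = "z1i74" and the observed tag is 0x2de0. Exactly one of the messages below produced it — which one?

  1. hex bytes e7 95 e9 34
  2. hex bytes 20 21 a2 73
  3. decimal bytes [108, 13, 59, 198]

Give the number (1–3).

1

Key "z1i74" = 7a 31 69 37 34 is 5 bytes ≤ B = 7; zero-pad to 7 bytes: K' = 7a 31 69 37 34 00 00.
K' ⊕ ipad = 4c 07 5f 01 02 36 36; K' ⊕ opad = 26 6d 35 6b 68 5c 5c.
m1: inner = H(4c 07 5f 01 02 36 36 e7 95 e9 34) = ac 0e; tag = H(26 6d 35 6b 68 5c 5c ac 0e) = 2de0 ← matches
m2: inner = H(4c 07 5f 01 02 36 36 20 21 a2 73) = 77 00; tag = H(26 6d 35 6b 68 5c 5c 77 00) = 1fab
m3: inner = H(4c 07 5f 01 02 36 36 6c 0d 3b c6) = b6 e5; tag = H(26 6d 35 6b 68 5c 5c b6 e5) = 04ea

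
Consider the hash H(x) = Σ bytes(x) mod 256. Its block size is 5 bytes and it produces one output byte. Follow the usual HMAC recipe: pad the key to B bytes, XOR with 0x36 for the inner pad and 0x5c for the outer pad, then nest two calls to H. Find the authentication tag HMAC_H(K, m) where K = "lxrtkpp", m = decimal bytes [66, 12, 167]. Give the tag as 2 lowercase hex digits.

Key "lxrtkpp" = 6c 78 72 74 6b 70 70 is 7 bytes > B = 5, so hash it first: H(key) = 15, then zero-pad to 5 bytes: K' = 15 00 00 00 00.
K' ⊕ ipad = 23 36 36 36 36.  K' ⊕ opad = 49 5c 5c 5c 5c.
Inner input = (K'⊕ipad) ∥ m = 23 36 36 36 36 ∥ 42 0c a7.
Inner hash: sum = 35+54+54+54+54+66+12+167 = 496; mod 256 = 240 → f0.
Outer input = (K'⊕opad) ∥ inner = 49 5c 5c 5c 5c ∥ f0.
Outer hash (tag): sum = 73+92+92+92+92+240 = 681; mod 256 = 169 → a9.

a9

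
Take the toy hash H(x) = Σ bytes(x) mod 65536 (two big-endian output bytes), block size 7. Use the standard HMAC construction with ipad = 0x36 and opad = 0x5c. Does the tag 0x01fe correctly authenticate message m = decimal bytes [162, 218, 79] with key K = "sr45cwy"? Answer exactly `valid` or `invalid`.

valid

Key "sr45cwy" = 73 72 34 35 63 77 79 is exactly B = 7 bytes: K' = 73 72 34 35 63 77 79.
K' ⊕ ipad = 45 44 02 03 55 41 4f; K' ⊕ opad = 2f 2e 68 69 3f 2b 25.
Inner hash: sum = 69+68+2+3+85+65+79+162+218+79 = 830 → 03 3e.
Outer hash (recomputed tag): sum = 47+46+104+105+63+43+37+3+62 = 510 → 01 fe.
Recomputed tag = 01fe; claimed = 01fe → match.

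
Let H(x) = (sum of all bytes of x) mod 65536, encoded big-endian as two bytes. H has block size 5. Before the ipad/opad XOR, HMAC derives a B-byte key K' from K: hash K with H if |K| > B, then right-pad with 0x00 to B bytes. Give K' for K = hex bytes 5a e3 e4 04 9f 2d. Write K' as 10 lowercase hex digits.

02f1000000

|K| = 6 > B = 5, so first hash the key.
H(K): sum = 90+227+228+4+159+45 = 753 → 02 f1.
Zero-pad H(K) = 02 f1 to 5 bytes: K' = 02 f1 00 00 00.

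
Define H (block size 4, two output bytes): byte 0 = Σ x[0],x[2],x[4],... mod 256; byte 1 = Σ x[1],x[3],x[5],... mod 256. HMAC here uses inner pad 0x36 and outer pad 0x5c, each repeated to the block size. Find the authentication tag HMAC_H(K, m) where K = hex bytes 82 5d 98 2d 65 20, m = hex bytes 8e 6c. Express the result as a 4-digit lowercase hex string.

8c90

Key hex bytes 82 5d 98 2d 65 20 is 6 bytes > B = 4, so hash it first: H(key) = 7f aa, then zero-pad to 4 bytes: K' = 7f aa 00 00.
K' ⊕ ipad = 49 9c 36 36.  K' ⊕ opad = 23 f6 5c 5c.
Inner input = (K'⊕ipad) ∥ m = 49 9c 36 36 ∥ 8e 6c.
Inner hash: even-index sum = 269 mod 256 = 13; odd-index sum = 318 mod 256 = 62 → 0d 3e.
Outer input = (K'⊕opad) ∥ inner = 23 f6 5c 5c ∥ 0d 3e.
Outer hash (tag): even-index sum = 140 mod 256 = 140; odd-index sum = 400 mod 256 = 144 → 8c 90.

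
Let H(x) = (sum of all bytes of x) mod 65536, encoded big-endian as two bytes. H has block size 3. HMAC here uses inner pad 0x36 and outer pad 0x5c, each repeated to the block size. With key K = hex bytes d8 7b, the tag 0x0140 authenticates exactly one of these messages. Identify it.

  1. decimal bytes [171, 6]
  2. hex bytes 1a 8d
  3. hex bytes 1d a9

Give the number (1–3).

3

Key hex bytes d8 7b is 2 bytes ≤ B = 3; zero-pad to 3 bytes: K' = d8 7b 00.
K' ⊕ ipad = ee 4d 36; K' ⊕ opad = 84 27 5c.
m1: inner = H(ee 4d 36 ab 06) = 02 22; tag = H(84 27 5c 02 22) = 012b
m2: inner = H(ee 4d 36 1a 8d) = 02 18; tag = H(84 27 5c 02 18) = 0121
m3: inner = H(ee 4d 36 1d a9) = 02 37; tag = H(84 27 5c 02 37) = 0140 ← matches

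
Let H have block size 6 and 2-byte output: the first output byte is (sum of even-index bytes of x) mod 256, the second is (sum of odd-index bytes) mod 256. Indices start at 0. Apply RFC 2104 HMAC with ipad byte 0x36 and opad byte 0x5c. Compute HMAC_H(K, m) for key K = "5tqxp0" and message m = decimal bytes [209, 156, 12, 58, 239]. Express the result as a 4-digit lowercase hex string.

1e24

Key "5tqxp0" = 35 74 71 78 70 30 is exactly B = 6 bytes: K' = 35 74 71 78 70 30.
K' ⊕ ipad = 03 42 47 4e 46 06.  K' ⊕ opad = 69 28 2d 24 2c 6c.
Inner input = (K'⊕ipad) ∥ m = 03 42 47 4e 46 06 ∥ d1 9c 0c 3a ef.
Inner hash: even-index sum = 604 mod 256 = 92; odd-index sum = 364 mod 256 = 108 → 5c 6c.
Outer input = (K'⊕opad) ∥ inner = 69 28 2d 24 2c 6c ∥ 5c 6c.
Outer hash (tag): even-index sum = 286 mod 256 = 30; odd-index sum = 292 mod 256 = 36 → 1e 24.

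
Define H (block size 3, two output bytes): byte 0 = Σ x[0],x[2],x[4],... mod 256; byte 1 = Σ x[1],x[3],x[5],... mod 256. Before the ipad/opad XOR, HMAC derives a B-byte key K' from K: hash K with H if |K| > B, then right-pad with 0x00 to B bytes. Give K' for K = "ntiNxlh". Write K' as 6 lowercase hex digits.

b72e00

|K| = 7 > B = 3, so first hash the key.
H(K): even-index sum = 439 mod 256 = 183; odd-index sum = 302 mod 256 = 46 → b7 2e.
Zero-pad H(K) = b7 2e to 3 bytes: K' = b7 2e 00.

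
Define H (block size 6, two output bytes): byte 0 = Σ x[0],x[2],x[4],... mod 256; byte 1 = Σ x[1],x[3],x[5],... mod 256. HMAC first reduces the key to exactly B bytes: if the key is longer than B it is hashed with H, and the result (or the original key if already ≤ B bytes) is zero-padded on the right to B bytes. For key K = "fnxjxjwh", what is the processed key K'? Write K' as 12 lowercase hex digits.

|K| = 8 > B = 6, so first hash the key.
H(K): even-index sum = 461 mod 256 = 205; odd-index sum = 426 mod 256 = 170 → cd aa.
Zero-pad H(K) = cd aa to 6 bytes: K' = cd aa 00 00 00 00.

cdaa00000000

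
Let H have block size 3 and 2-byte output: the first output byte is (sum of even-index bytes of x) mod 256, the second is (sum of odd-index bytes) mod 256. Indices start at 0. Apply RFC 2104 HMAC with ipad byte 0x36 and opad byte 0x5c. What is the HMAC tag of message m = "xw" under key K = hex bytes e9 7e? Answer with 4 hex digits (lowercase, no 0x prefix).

Key hex bytes e9 7e is 2 bytes ≤ B = 3; zero-pad to 3 bytes: K' = e9 7e 00.
K' ⊕ ipad = df 48 36.  K' ⊕ opad = b5 22 5c.
Inner input = (K'⊕ipad) ∥ m = df 48 36 ∥ 78 77.
Inner hash: even-index sum = 396 mod 256 = 140; odd-index sum = 192 mod 256 = 192 → 8c c0.
Outer input = (K'⊕opad) ∥ inner = b5 22 5c ∥ 8c c0.
Outer hash (tag): even-index sum = 465 mod 256 = 209; odd-index sum = 174 mod 256 = 174 → d1 ae.

d1ae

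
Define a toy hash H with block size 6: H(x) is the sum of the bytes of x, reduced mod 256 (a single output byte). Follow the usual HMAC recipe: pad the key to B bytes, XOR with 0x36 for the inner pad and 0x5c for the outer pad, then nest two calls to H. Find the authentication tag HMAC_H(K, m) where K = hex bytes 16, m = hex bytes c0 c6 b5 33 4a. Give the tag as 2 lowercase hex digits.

fc

Key hex bytes 16 is 1 byte ≤ B = 6; zero-pad to 6 bytes: K' = 16 00 00 00 00 00.
K' ⊕ ipad = 20 36 36 36 36 36.  K' ⊕ opad = 4a 5c 5c 5c 5c 5c.
Inner input = (K'⊕ipad) ∥ m = 20 36 36 36 36 36 ∥ c0 c6 b5 33 4a.
Inner hash: sum = 32+54+54+54+54+54+192+198+181+51+74 = 998; mod 256 = 230 → e6.
Outer input = (K'⊕opad) ∥ inner = 4a 5c 5c 5c 5c 5c ∥ e6.
Outer hash (tag): sum = 74+92+92+92+92+92+230 = 764; mod 256 = 252 → fc.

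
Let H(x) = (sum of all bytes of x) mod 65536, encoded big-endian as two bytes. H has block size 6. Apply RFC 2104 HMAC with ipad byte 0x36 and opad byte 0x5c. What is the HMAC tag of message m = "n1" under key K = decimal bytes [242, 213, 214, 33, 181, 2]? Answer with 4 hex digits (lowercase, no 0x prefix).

047c

Key decimal bytes [242, 213, 214, 33, 181, 2] = f2 d5 d6 21 b5 02 is exactly B = 6 bytes: K' = f2 d5 d6 21 b5 02.
K' ⊕ ipad = c4 e3 e0 17 83 34.  K' ⊕ opad = ae 89 8a 7d e9 5e.
Inner input = (K'⊕ipad) ∥ m = c4 e3 e0 17 83 34 ∥ 6e 31.
Inner hash: sum = 196+227+224+23+131+52+110+49 = 1012 → 03 f4.
Outer input = (K'⊕opad) ∥ inner = ae 89 8a 7d e9 5e ∥ 03 f4.
Outer hash (tag): sum = 174+137+138+125+233+94+3+244 = 1148 → 04 7c.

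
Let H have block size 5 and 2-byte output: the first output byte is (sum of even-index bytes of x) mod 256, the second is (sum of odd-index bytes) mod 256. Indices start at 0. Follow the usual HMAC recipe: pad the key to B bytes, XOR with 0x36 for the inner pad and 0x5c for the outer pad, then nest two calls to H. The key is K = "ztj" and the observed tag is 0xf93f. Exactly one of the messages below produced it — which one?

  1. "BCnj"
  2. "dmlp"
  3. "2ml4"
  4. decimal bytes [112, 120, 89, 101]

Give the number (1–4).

Key "ztj" = 7a 74 6a is 3 bytes ≤ B = 5; zero-pad to 5 bytes: K' = 7a 74 6a 00 00.
K' ⊕ ipad = 4c 42 5c 36 36; K' ⊕ opad = 26 28 36 5c 5c.
m1: inner = H(4c 42 5c 36 36 42 43 6e 6a) = 8b 28; tag = H(26 28 36 5c 5c 8b 28) = e00f
m2: inner = H(4c 42 5c 36 36 64 6d 6c 70) = bb 48; tag = H(26 28 36 5c 5c bb 48) = 003f
m3: inner = H(4c 42 5c 36 36 32 6d 6c 34) = 7f 16; tag = H(26 28 36 5c 5c 7f 16) = ce03
m4: inner = H(4c 42 5c 36 36 70 78 59 65) = bb 41; tag = H(26 28 36 5c 5c bb 41) = f93f ← matches

4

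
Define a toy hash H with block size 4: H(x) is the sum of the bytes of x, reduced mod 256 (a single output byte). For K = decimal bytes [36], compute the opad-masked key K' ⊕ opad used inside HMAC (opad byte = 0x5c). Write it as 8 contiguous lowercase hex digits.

Key decimal bytes [36] = 24 is 1 byte ≤ B = 4; zero-pad to 4 bytes: K' = 24 00 00 00.
XOR each byte with 0x5c: 24⊕5c=78, 00⊕5c=5c, 00⊕5c=5c, 00⊕5c=5c.

785c5c5c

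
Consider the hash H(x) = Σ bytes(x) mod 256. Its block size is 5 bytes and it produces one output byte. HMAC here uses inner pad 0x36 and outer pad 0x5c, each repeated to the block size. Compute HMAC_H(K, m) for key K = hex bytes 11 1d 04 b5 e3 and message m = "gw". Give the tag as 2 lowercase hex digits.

Key hex bytes 11 1d 04 b5 e3 is exactly B = 5 bytes: K' = 11 1d 04 b5 e3.
K' ⊕ ipad = 27 2b 32 83 d5.  K' ⊕ opad = 4d 41 58 e9 bf.
Inner input = (K'⊕ipad) ∥ m = 27 2b 32 83 d5 ∥ 67 77.
Inner hash: sum = 39+43+50+131+213+103+119 = 698; mod 256 = 186 → ba.
Outer input = (K'⊕opad) ∥ inner = 4d 41 58 e9 bf ∥ ba.
Outer hash (tag): sum = 77+65+88+233+191+186 = 840; mod 256 = 72 → 48.

48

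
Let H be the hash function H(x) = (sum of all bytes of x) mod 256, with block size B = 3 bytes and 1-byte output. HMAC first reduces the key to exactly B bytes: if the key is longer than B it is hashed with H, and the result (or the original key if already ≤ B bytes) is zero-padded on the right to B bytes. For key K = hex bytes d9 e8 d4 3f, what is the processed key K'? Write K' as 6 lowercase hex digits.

|K| = 4 > B = 3, so first hash the key.
H(K): sum = 217+232+212+63 = 724; mod 256 = 212 → d4.
Zero-pad H(K) = d4 to 3 bytes: K' = d4 00 00.

d40000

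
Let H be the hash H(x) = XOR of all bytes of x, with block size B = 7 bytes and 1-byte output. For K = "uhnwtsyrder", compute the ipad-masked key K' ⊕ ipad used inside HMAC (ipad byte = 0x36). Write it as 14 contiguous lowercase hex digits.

4d363636363636

Key "uhnwtsyrder" = 75 68 6e 77 74 73 79 72 64 65 72 is 11 bytes > B = 7, so hash it first: H(key) = 7b, then zero-pad to 7 bytes: K' = 7b 00 00 00 00 00 00.
XOR each byte with 0x36: 7b⊕36=4d, 00⊕36=36, 00⊕36=36, 00⊕36=36, 00⊕36=36, 00⊕36=36, 00⊕36=36.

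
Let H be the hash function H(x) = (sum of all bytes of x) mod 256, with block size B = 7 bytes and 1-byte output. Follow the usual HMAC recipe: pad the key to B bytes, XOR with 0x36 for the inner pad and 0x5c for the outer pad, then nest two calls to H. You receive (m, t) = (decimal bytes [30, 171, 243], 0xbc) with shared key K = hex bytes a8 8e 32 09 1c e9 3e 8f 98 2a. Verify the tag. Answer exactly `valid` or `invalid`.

invalid

Key hex bytes a8 8e 32 09 1c e9 3e 8f 98 2a is 10 bytes > B = 7, so hash it first: H(key) = 05, then zero-pad to 7 bytes: K' = 05 00 00 00 00 00 00.
K' ⊕ ipad = 33 36 36 36 36 36 36; K' ⊕ opad = 59 5c 5c 5c 5c 5c 5c.
Inner hash: sum = 51+54+54+54+54+54+54+30+171+243 = 819; mod 256 = 51 → 33.
Outer hash (recomputed tag): sum = 89+92+92+92+92+92+92+51 = 692; mod 256 = 180 → b4.
Recomputed tag = b4; claimed = bc → mismatch.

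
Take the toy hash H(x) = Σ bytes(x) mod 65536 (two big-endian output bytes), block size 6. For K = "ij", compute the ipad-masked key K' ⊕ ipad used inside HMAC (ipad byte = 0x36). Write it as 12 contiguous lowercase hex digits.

5f5c36363636

Key "ij" = 69 6a is 2 bytes ≤ B = 6; zero-pad to 6 bytes: K' = 69 6a 00 00 00 00.
XOR each byte with 0x36: 69⊕36=5f, 6a⊕36=5c, 00⊕36=36, 00⊕36=36, 00⊕36=36, 00⊕36=36.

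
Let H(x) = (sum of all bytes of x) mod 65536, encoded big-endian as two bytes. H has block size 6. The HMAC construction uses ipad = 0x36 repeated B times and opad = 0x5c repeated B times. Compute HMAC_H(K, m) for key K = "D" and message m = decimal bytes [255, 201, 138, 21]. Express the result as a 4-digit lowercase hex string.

02ce

Key "D" = 44 is 1 byte ≤ B = 6; zero-pad to 6 bytes: K' = 44 00 00 00 00 00.
K' ⊕ ipad = 72 36 36 36 36 36.  K' ⊕ opad = 18 5c 5c 5c 5c 5c.
Inner input = (K'⊕ipad) ∥ m = 72 36 36 36 36 36 ∥ ff c9 8a 15.
Inner hash: sum = 114+54+54+54+54+54+255+201+138+21 = 999 → 03 e7.
Outer input = (K'⊕opad) ∥ inner = 18 5c 5c 5c 5c 5c ∥ 03 e7.
Outer hash (tag): sum = 24+92+92+92+92+92+3+231 = 718 → 02 ce.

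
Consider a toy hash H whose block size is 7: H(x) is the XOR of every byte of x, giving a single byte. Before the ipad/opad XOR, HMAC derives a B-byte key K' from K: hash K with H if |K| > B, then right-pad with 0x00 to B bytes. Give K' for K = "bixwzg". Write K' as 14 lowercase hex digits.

626978777a6700

Key "bixwzg" = 62 69 78 77 7a 67 is 6 bytes ≤ B = 7; zero-pad to 7 bytes: K' = 62 69 78 77 7a 67 00.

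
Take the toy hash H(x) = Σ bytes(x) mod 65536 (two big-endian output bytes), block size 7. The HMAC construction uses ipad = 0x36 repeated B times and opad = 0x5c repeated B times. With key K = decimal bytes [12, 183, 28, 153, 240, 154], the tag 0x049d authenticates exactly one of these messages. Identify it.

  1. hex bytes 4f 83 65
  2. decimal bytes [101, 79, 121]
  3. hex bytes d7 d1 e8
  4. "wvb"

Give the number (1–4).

4

Key decimal bytes [12, 183, 28, 153, 240, 154] = 0c b7 1c 99 f0 9a is 6 bytes ≤ B = 7; zero-pad to 7 bytes: K' = 0c b7 1c 99 f0 9a 00.
K' ⊕ ipad = 3a 81 2a af c6 ac 36; K' ⊕ opad = 50 eb 40 c5 ac c6 5c.
m1: inner = H(3a 81 2a af c6 ac 36 4f 83 65) = 04 73; tag = H(50 eb 40 c5 ac c6 5c 04 73) = 0485
m2: inner = H(3a 81 2a af c6 ac 36 65 4f 79) = 04 69; tag = H(50 eb 40 c5 ac c6 5c 04 69) = 047b
m3: inner = H(3a 81 2a af c6 ac 36 d7 d1 e8) = 05 cc; tag = H(50 eb 40 c5 ac c6 5c 05 cc) = 04df
m4: inner = H(3a 81 2a af c6 ac 36 77 76 62) = 04 8b; tag = H(50 eb 40 c5 ac c6 5c 04 8b) = 049d ← matches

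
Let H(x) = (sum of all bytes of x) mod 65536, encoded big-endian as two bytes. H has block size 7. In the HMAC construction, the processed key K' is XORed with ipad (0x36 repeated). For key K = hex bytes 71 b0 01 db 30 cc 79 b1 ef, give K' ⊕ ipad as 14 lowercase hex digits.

33243636363636

Key hex bytes 71 b0 01 db 30 cc 79 b1 ef is 9 bytes > B = 7, so hash it first: H(key) = 05 12, then zero-pad to 7 bytes: K' = 05 12 00 00 00 00 00.
XOR each byte with 0x36: 05⊕36=33, 12⊕36=24, 00⊕36=36, 00⊕36=36, 00⊕36=36, 00⊕36=36, 00⊕36=36.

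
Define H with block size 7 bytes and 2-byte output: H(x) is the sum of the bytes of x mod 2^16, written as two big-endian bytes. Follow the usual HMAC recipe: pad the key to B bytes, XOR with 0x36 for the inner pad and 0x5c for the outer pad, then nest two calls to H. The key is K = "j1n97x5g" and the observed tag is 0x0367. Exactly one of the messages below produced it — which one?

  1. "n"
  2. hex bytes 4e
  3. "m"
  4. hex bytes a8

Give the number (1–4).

3

Key "j1n97x5g" = 6a 31 6e 39 37 78 35 67 is 8 bytes > B = 7, so hash it first: H(key) = 02 8d, then zero-pad to 7 bytes: K' = 02 8d 00 00 00 00 00.
K' ⊕ ipad = 34 bb 36 36 36 36 36; K' ⊕ opad = 5e d1 5c 5c 5c 5c 5c.
m1: inner = H(34 bb 36 36 36 36 36 6e) = 02 6b; tag = H(5e d1 5c 5c 5c 5c 5c 02 6b) = 0368
m2: inner = H(34 bb 36 36 36 36 36 4e) = 02 4b; tag = H(5e d1 5c 5c 5c 5c 5c 02 4b) = 0348
m3: inner = H(34 bb 36 36 36 36 36 6d) = 02 6a; tag = H(5e d1 5c 5c 5c 5c 5c 02 6a) = 0367 ← matches
m4: inner = H(34 bb 36 36 36 36 36 a8) = 02 a5; tag = H(5e d1 5c 5c 5c 5c 5c 02 a5) = 03a2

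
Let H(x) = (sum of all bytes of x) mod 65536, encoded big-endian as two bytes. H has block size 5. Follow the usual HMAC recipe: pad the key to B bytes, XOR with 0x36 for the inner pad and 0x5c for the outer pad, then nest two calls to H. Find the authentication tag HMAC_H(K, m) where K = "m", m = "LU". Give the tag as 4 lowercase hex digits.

0276

Key "m" = 6d is 1 byte ≤ B = 5; zero-pad to 5 bytes: K' = 6d 00 00 00 00.
K' ⊕ ipad = 5b 36 36 36 36.  K' ⊕ opad = 31 5c 5c 5c 5c.
Inner input = (K'⊕ipad) ∥ m = 5b 36 36 36 36 ∥ 4c 55.
Inner hash: sum = 91+54+54+54+54+76+85 = 468 → 01 d4.
Outer input = (K'⊕opad) ∥ inner = 31 5c 5c 5c 5c ∥ 01 d4.
Outer hash (tag): sum = 49+92+92+92+92+1+212 = 630 → 02 76.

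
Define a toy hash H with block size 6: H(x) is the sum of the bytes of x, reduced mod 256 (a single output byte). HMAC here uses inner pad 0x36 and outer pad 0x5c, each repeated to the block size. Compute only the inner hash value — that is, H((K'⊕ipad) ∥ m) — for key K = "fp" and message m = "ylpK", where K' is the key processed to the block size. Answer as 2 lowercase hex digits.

Key "fp" = 66 70 is 2 bytes ≤ B = 6; zero-pad to 6 bytes: K' = 66 70 00 00 00 00.
K' ⊕ ipad = 50 46 36 36 36 36.
Inner input = 50 46 36 36 36 36 ∥ 79 6c 70 4b.
Inner hash: sum = 80+70+54+54+54+54+121+108+112+75 = 782; mod 256 = 14 → 0e.

0e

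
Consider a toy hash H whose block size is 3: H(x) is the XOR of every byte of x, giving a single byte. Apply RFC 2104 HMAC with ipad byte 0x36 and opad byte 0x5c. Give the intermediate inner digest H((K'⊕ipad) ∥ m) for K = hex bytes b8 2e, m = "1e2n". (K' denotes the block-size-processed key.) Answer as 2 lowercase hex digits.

Key hex bytes b8 2e is 2 bytes ≤ B = 3; zero-pad to 3 bytes: K' = b8 2e 00.
K' ⊕ ipad = 8e 18 36.
Inner input = 8e 18 36 ∥ 31 65 32 6e.
Inner hash: XOR 8e⊕18⊕36⊕31⊕65⊕32⊕6e = a8.

a8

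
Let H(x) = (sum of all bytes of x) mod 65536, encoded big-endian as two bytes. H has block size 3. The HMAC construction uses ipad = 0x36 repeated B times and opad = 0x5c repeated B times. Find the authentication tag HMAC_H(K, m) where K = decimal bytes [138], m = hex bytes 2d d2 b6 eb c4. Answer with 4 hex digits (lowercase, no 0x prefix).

021e

Key decimal bytes [138] = 8a is 1 byte ≤ B = 3; zero-pad to 3 bytes: K' = 8a 00 00.
K' ⊕ ipad = bc 36 36.  K' ⊕ opad = d6 5c 5c.
Inner input = (K'⊕ipad) ∥ m = bc 36 36 ∥ 2d d2 b6 eb c4.
Inner hash: sum = 188+54+54+45+210+182+235+196 = 1164 → 04 8c.
Outer input = (K'⊕opad) ∥ inner = d6 5c 5c ∥ 04 8c.
Outer hash (tag): sum = 214+92+92+4+140 = 542 → 02 1e.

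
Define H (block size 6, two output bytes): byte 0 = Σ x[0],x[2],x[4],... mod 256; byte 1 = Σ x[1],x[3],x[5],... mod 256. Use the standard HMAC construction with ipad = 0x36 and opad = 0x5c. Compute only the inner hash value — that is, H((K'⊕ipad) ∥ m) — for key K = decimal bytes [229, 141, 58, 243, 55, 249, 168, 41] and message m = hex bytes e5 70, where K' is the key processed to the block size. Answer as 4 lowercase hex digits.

Key decimal bytes [229, 141, 58, 243, 55, 249, 168, 41] = e5 8d 3a f3 37 f9 a8 29 is 8 bytes > B = 6, so hash it first: H(key) = fe a2, then zero-pad to 6 bytes: K' = fe a2 00 00 00 00.
K' ⊕ ipad = c8 94 36 36 36 36.
Inner input = c8 94 36 36 36 36 ∥ e5 70.
Inner hash: even-index sum = 537 mod 256 = 25; odd-index sum = 368 mod 256 = 112 → 19 70.

1970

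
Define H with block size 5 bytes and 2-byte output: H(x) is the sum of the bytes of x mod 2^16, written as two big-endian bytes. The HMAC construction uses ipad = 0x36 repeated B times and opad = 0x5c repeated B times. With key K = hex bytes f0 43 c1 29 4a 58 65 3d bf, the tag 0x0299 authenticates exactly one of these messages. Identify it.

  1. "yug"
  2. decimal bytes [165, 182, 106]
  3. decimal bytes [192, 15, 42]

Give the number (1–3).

2

Key hex bytes f0 43 c1 29 4a 58 65 3d bf is 9 bytes > B = 5, so hash it first: H(key) = 04 20, then zero-pad to 5 bytes: K' = 04 20 00 00 00.
K' ⊕ ipad = 32 16 36 36 36; K' ⊕ opad = 58 7c 5c 5c 5c.
m1: inner = H(32 16 36 36 36 79 75 67) = 02 3f; tag = H(58 7c 5c 5c 5c 02 3f) = 0229
m2: inner = H(32 16 36 36 36 a5 b6 6a) = 02 af; tag = H(58 7c 5c 5c 5c 02 af) = 0299 ← matches
m3: inner = H(32 16 36 36 36 c0 0f 2a) = 01 e3; tag = H(58 7c 5c 5c 5c 01 e3) = 02cc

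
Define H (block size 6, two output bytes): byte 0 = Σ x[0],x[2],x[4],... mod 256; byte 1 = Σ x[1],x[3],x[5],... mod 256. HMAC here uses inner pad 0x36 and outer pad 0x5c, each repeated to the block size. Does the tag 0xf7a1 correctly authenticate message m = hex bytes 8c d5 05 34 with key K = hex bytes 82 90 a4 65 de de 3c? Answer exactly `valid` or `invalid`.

invalid

Key hex bytes 82 90 a4 65 de de 3c is 7 bytes > B = 6, so hash it first: H(key) = 40 d3, then zero-pad to 6 bytes: K' = 40 d3 00 00 00 00.
K' ⊕ ipad = 76 e5 36 36 36 36; K' ⊕ opad = 1c 8f 5c 5c 5c 5c.
Inner hash: even-index sum = 371 mod 256 = 115; odd-index sum = 602 mod 256 = 90 → 73 5a.
Outer hash (recomputed tag): even-index sum = 327 mod 256 = 71; odd-index sum = 417 mod 256 = 161 → 47 a1.
Recomputed tag = 47a1; claimed = f7a1 → mismatch.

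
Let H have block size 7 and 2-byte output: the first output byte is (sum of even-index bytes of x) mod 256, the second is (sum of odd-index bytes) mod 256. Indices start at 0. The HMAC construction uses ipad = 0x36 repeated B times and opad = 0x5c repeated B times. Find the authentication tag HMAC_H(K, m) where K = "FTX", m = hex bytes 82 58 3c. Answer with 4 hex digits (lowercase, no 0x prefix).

Key "FTX" = 46 54 58 is 3 bytes ≤ B = 7; zero-pad to 7 bytes: K' = 46 54 58 00 00 00 00.
K' ⊕ ipad = 70 62 6e 36 36 36 36.  K' ⊕ opad = 1a 08 04 5c 5c 5c 5c.
Inner input = (K'⊕ipad) ∥ m = 70 62 6e 36 36 36 36 ∥ 82 58 3c.
Inner hash: even-index sum = 418 mod 256 = 162; odd-index sum = 396 mod 256 = 140 → a2 8c.
Outer input = (K'⊕opad) ∥ inner = 1a 08 04 5c 5c 5c 5c ∥ a2 8c.
Outer hash (tag): even-index sum = 354 mod 256 = 98; odd-index sum = 354 mod 256 = 98 → 62 62.

6262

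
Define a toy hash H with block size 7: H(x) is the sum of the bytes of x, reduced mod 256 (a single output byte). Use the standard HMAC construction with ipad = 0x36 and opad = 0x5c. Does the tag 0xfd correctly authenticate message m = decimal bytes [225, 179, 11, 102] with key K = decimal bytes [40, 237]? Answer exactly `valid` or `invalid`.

Key decimal bytes [40, 237] = 28 ed is 2 bytes ≤ B = 7; zero-pad to 7 bytes: K' = 28 ed 00 00 00 00 00.
K' ⊕ ipad = 1e db 36 36 36 36 36; K' ⊕ opad = 74 b1 5c 5c 5c 5c 5c.
Inner hash: sum = 30+219+54+54+54+54+54+225+179+11+102 = 1036; mod 256 = 12 → 0c.
Outer hash (recomputed tag): sum = 116+177+92+92+92+92+92+12 = 765; mod 256 = 253 → fd.
Recomputed tag = fd; claimed = fd → match.

valid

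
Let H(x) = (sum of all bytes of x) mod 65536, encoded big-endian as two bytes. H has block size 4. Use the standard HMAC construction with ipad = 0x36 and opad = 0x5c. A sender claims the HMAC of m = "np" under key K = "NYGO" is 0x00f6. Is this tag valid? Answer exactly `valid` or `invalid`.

valid

Key "NYGO" = 4e 59 47 4f is exactly B = 4 bytes: K' = 4e 59 47 4f.
K' ⊕ ipad = 78 6f 71 79; K' ⊕ opad = 12 05 1b 13.
Inner hash: sum = 120+111+113+121+110+112 = 687 → 02 af.
Outer hash (recomputed tag): sum = 18+5+27+19+2+175 = 246 → 00 f6.
Recomputed tag = 00f6; claimed = 00f6 → match.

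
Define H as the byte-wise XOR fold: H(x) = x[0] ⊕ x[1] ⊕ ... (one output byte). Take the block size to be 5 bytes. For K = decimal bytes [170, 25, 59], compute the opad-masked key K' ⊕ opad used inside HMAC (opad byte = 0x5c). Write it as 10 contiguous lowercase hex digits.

Key decimal bytes [170, 25, 59] = aa 19 3b is 3 bytes ≤ B = 5; zero-pad to 5 bytes: K' = aa 19 3b 00 00.
XOR each byte with 0x5c: aa⊕5c=f6, 19⊕5c=45, 3b⊕5c=67, 00⊕5c=5c, 00⊕5c=5c.

f645675c5c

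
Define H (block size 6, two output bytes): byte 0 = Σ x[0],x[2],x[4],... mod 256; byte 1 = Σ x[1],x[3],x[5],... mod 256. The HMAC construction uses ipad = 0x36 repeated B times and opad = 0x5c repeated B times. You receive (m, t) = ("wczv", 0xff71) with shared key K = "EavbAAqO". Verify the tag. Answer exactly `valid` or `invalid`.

Key "EavbAAqO" = 45 61 76 62 41 41 71 4f is 8 bytes > B = 6, so hash it first: H(key) = 6d 53, then zero-pad to 6 bytes: K' = 6d 53 00 00 00 00.
K' ⊕ ipad = 5b 65 36 36 36 36; K' ⊕ opad = 31 0f 5c 5c 5c 5c.
Inner hash: even-index sum = 440 mod 256 = 184; odd-index sum = 426 mod 256 = 170 → b8 aa.
Outer hash (recomputed tag): even-index sum = 417 mod 256 = 161; odd-index sum = 369 mod 256 = 113 → a1 71.
Recomputed tag = a171; claimed = ff71 → mismatch.

invalid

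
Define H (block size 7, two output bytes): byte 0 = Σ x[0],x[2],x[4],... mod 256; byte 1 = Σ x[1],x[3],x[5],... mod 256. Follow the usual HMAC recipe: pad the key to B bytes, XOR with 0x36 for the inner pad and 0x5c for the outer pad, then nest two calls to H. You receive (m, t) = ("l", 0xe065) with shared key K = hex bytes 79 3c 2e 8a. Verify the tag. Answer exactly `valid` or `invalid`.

invalid

Key hex bytes 79 3c 2e 8a is 4 bytes ≤ B = 7; zero-pad to 7 bytes: K' = 79 3c 2e 8a 00 00 00.
K' ⊕ ipad = 4f 0a 18 bc 36 36 36; K' ⊕ opad = 25 60 72 d6 5c 5c 5c.
Inner hash: even-index sum = 211 mod 256 = 211; odd-index sum = 360 mod 256 = 104 → d3 68.
Outer hash (recomputed tag): even-index sum = 439 mod 256 = 183; odd-index sum = 613 mod 256 = 101 → b7 65.
Recomputed tag = b765; claimed = e065 → mismatch.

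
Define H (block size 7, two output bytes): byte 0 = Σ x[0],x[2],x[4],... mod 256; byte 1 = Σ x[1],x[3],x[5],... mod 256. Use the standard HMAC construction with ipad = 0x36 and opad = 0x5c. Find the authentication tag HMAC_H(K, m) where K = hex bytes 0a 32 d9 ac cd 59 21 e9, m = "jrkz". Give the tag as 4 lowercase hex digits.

Key hex bytes 0a 32 d9 ac cd 59 21 e9 is 8 bytes > B = 7, so hash it first: H(key) = d1 20, then zero-pad to 7 bytes: K' = d1 20 00 00 00 00 00.
K' ⊕ ipad = e7 16 36 36 36 36 36.  K' ⊕ opad = 8d 7c 5c 5c 5c 5c 5c.
Inner input = (K'⊕ipad) ∥ m = e7 16 36 36 36 36 36 ∥ 6a 72 6b 7a.
Inner hash: even-index sum = 629 mod 256 = 117; odd-index sum = 343 mod 256 = 87 → 75 57.
Outer input = (K'⊕opad) ∥ inner = 8d 7c 5c 5c 5c 5c 5c ∥ 75 57.
Outer hash (tag): even-index sum = 504 mod 256 = 248; odd-index sum = 425 mod 256 = 169 → f8 a9.

f8a9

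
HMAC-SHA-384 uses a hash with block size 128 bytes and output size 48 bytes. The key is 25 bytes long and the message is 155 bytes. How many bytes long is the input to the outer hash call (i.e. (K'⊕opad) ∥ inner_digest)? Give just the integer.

Key is 25 ≤ 128 bytes, zero-padded: |K'| = 128.
Outer input = (K'⊕opad) ∥ H(inner) → 128 + 48 = 176 bytes.

176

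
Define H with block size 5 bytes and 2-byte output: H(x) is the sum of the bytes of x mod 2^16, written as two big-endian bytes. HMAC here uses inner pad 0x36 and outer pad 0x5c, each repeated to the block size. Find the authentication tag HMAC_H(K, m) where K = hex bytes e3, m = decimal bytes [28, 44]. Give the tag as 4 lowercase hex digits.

0325

Key hex bytes e3 is 1 byte ≤ B = 5; zero-pad to 5 bytes: K' = e3 00 00 00 00.
K' ⊕ ipad = d5 36 36 36 36.  K' ⊕ opad = bf 5c 5c 5c 5c.
Inner input = (K'⊕ipad) ∥ m = d5 36 36 36 36 ∥ 1c 2c.
Inner hash: sum = 213+54+54+54+54+28+44 = 501 → 01 f5.
Outer input = (K'⊕opad) ∥ inner = bf 5c 5c 5c 5c ∥ 01 f5.
Outer hash (tag): sum = 191+92+92+92+92+1+245 = 805 → 03 25.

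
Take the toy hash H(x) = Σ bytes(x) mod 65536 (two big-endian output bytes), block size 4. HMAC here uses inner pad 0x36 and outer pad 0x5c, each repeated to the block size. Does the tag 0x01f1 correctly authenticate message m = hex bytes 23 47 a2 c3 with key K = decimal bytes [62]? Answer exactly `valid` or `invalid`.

Key decimal bytes [62] = 3e is 1 byte ≤ B = 4; zero-pad to 4 bytes: K' = 3e 00 00 00.
K' ⊕ ipad = 08 36 36 36; K' ⊕ opad = 62 5c 5c 5c.
Inner hash: sum = 8+54+54+54+35+71+162+195 = 633 → 02 79.
Outer hash (recomputed tag): sum = 98+92+92+92+2+121 = 497 → 01 f1.
Recomputed tag = 01f1; claimed = 01f1 → match.

valid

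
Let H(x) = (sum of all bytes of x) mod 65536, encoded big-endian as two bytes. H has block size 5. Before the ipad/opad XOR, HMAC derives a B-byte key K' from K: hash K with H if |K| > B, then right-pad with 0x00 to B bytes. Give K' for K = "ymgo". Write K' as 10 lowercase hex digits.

Key "ymgo" = 79 6d 67 6f is 4 bytes ≤ B = 5; zero-pad to 5 bytes: K' = 79 6d 67 6f 00.

796d676f00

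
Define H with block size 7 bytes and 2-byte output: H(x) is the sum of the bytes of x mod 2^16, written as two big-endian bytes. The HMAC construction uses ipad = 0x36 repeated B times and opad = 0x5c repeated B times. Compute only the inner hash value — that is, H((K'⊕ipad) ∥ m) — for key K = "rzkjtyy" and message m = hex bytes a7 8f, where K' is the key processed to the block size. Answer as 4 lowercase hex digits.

Key "rzkjtyy" = 72 7a 6b 6a 74 79 79 is exactly B = 7 bytes: K' = 72 7a 6b 6a 74 79 79.
K' ⊕ ipad = 44 4c 5d 5c 42 4f 4f.
Inner input = 44 4c 5d 5c 42 4f 4f ∥ a7 8f.
Inner hash: sum = 68+76+93+92+66+79+79+167+143 = 863 → 03 5f.

035f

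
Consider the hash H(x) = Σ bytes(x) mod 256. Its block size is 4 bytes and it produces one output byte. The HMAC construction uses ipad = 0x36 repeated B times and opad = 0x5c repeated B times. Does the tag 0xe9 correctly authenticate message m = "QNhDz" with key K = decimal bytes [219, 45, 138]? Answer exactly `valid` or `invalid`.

Key decimal bytes [219, 45, 138] = db 2d 8a is 3 bytes ≤ B = 4; zero-pad to 4 bytes: K' = db 2d 8a 00.
K' ⊕ ipad = ed 1b bc 36; K' ⊕ opad = 87 71 d6 5c.
Inner hash: sum = 237+27+188+54+81+78+104+68+122 = 959; mod 256 = 191 → bf.
Outer hash (recomputed tag): sum = 135+113+214+92+191 = 745; mod 256 = 233 → e9.
Recomputed tag = e9; claimed = e9 → match.

valid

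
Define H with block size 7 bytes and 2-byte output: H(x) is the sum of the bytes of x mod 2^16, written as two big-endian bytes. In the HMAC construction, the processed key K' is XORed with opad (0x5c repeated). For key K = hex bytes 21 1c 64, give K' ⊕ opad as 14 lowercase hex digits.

7d40385c5c5c5c

Key hex bytes 21 1c 64 is 3 bytes ≤ B = 7; zero-pad to 7 bytes: K' = 21 1c 64 00 00 00 00.
XOR each byte with 0x5c: 21⊕5c=7d, 1c⊕5c=40, 64⊕5c=38, 00⊕5c=5c, 00⊕5c=5c, 00⊕5c=5c, 00⊕5c=5c.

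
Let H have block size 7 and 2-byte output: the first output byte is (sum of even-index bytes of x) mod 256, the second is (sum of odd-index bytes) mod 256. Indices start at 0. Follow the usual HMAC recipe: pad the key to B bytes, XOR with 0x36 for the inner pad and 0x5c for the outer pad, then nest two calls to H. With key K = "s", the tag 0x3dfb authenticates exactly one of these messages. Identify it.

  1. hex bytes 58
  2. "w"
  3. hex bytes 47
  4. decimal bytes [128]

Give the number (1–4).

1

Key "s" = 73 is 1 byte ≤ B = 7; zero-pad to 7 bytes: K' = 73 00 00 00 00 00 00.
K' ⊕ ipad = 45 36 36 36 36 36 36; K' ⊕ opad = 2f 5c 5c 5c 5c 5c 5c.
m1: inner = H(45 36 36 36 36 36 36 58) = e7 fa; tag = H(2f 5c 5c 5c 5c 5c 5c e7 fa) = 3dfb ← matches
m2: inner = H(45 36 36 36 36 36 36 77) = e7 19; tag = H(2f 5c 5c 5c 5c 5c 5c e7 19) = 5cfb
m3: inner = H(45 36 36 36 36 36 36 47) = e7 e9; tag = H(2f 5c 5c 5c 5c 5c 5c e7 e9) = 2cfb
m4: inner = H(45 36 36 36 36 36 36 80) = e7 22; tag = H(2f 5c 5c 5c 5c 5c 5c e7 22) = 65fb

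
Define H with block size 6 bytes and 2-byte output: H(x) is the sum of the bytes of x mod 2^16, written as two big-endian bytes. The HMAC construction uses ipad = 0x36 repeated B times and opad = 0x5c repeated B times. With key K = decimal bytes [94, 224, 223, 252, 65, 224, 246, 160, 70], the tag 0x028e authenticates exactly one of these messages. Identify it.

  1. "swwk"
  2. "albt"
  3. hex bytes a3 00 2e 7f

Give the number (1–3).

Key decimal bytes [94, 224, 223, 252, 65, 224, 246, 160, 70] = 5e e0 df fc 41 e0 f6 a0 46 is 9 bytes > B = 6, so hash it first: H(key) = 06 16, then zero-pad to 6 bytes: K' = 06 16 00 00 00 00.
K' ⊕ ipad = 30 20 36 36 36 36; K' ⊕ opad = 5a 4a 5c 5c 5c 5c.
m1: inner = H(30 20 36 36 36 36 73 77 77 6b) = 02 f4; tag = H(5a 4a 5c 5c 5c 5c 02 f4) = 030a
m2: inner = H(30 20 36 36 36 36 61 6c 62 74) = 02 cb; tag = H(5a 4a 5c 5c 5c 5c 02 cb) = 02e1
m3: inner = H(30 20 36 36 36 36 a3 00 2e 7f) = 02 78; tag = H(5a 4a 5c 5c 5c 5c 02 78) = 028e ← matches

3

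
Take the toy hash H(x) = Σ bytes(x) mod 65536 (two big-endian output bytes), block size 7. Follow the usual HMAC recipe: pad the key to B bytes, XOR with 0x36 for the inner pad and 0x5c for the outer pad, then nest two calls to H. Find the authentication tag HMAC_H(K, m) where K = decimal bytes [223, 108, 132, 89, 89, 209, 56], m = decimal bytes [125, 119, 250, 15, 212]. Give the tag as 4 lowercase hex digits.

0325

Key decimal bytes [223, 108, 132, 89, 89, 209, 56] = df 6c 84 59 59 d1 38 is exactly B = 7 bytes: K' = df 6c 84 59 59 d1 38.
K' ⊕ ipad = e9 5a b2 6f 6f e7 0e.  K' ⊕ opad = 83 30 d8 05 05 8d 64.
Inner input = (K'⊕ipad) ∥ m = e9 5a b2 6f 6f e7 0e ∥ 7d 77 fa 0f d4.
Inner hash: sum = 233+90+178+111+111+231+14+125+119+250+15+212 = 1689 → 06 99.
Outer input = (K'⊕opad) ∥ inner = 83 30 d8 05 05 8d 64 ∥ 06 99.
Outer hash (tag): sum = 131+48+216+5+5+141+100+6+153 = 805 → 03 25.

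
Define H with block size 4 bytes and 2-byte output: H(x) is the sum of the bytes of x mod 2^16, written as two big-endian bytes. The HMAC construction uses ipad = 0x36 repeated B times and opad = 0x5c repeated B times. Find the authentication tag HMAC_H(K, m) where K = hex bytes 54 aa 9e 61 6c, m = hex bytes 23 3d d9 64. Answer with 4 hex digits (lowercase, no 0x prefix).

01e9

Key hex bytes 54 aa 9e 61 6c is 5 bytes > B = 4, so hash it first: H(key) = 02 69, then zero-pad to 4 bytes: K' = 02 69 00 00.
K' ⊕ ipad = 34 5f 36 36.  K' ⊕ opad = 5e 35 5c 5c.
Inner input = (K'⊕ipad) ∥ m = 34 5f 36 36 ∥ 23 3d d9 64.
Inner hash: sum = 52+95+54+54+35+61+217+100 = 668 → 02 9c.
Outer input = (K'⊕opad) ∥ inner = 5e 35 5c 5c ∥ 02 9c.
Outer hash (tag): sum = 94+53+92+92+2+156 = 489 → 01 e9.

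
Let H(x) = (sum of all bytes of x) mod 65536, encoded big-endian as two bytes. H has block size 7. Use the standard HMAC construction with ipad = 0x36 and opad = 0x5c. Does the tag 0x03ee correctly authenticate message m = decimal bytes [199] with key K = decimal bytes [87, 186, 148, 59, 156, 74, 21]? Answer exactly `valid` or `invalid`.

valid

Key decimal bytes [87, 186, 148, 59, 156, 74, 21] = 57 ba 94 3b 9c 4a 15 is exactly B = 7 bytes: K' = 57 ba 94 3b 9c 4a 15.
K' ⊕ ipad = 61 8c a2 0d aa 7c 23; K' ⊕ opad = 0b e6 c8 67 c0 16 49.
Inner hash: sum = 97+140+162+13+170+124+35+199 = 940 → 03 ac.
Outer hash (recomputed tag): sum = 11+230+200+103+192+22+73+3+172 = 1006 → 03 ee.
Recomputed tag = 03ee; claimed = 03ee → match.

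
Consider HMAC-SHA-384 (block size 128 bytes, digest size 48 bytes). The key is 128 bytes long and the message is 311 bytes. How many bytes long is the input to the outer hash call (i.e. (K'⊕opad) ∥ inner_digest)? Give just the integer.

Key is 128 ≤ 128 bytes, zero-padded: |K'| = 128.
Outer input = (K'⊕opad) ∥ H(inner) → 128 + 48 = 176 bytes.

176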